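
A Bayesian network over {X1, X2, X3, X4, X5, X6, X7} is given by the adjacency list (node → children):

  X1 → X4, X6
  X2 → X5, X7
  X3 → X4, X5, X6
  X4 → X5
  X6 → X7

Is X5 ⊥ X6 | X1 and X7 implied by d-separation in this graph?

No

Enumerating the 5 paths from X5 to X6 and testing each for blocking by {X1, X7}:
Path 1: X5 ← X4 ← X1 → X6
  X1 is a fork here and X1 is conditioned on, so the path is blocked at X1.
Path 2: X5 ← X4 ← X3 → X6
  X4 is a chain and X4 is not conditioned on; X3 is a fork and X3 is not conditioned on — no node blocks this path, so it is active.
Path 3: X5 ← X2 → X7 ← X6
  X2 is a fork and X2 is not conditioned on; X7 is a collider and X7 is conditioned on, which opens it — no node blocks this path, so it is active.
Path 4: X5 ← X3 → X6
  X3 is a fork and X3 is not conditioned on — no node blocks this path, so it is active.
Path 5: X5 ← X3 → X4 ← X1 → X6
  X4 is a collider here and neither X4 nor any of its descendants is conditioned on, so the collider stays closed — the path is blocked at X4.
Because an active path exists, X5 and X6 are not d-separated.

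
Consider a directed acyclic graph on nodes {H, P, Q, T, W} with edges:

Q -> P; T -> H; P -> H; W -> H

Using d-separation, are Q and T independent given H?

No

There is one path between Q and T:
  1. Q → P → H ← T — P:chain[open]; H:collider[open] ⇒ active
At least one path is unblocked, so d-separation fails.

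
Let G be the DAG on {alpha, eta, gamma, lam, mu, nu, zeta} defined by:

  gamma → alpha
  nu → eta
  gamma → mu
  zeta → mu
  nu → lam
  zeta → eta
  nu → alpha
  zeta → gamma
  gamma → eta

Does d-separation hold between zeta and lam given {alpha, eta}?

No

There are 6 undirected paths between zeta and lam; checking each against the conditioning set {alpha, eta}:
Path 1: zeta → mu ← gamma → alpha ← nu → lam
  mu is a collider here and neither mu nor any of its descendants is conditioned on, so the collider stays closed — the path is blocked at mu.
Path 2: zeta → mu ← gamma → eta ← nu → lam
  mu is a collider here and neither mu nor any of its descendants is conditioned on, so the collider stays closed — the path is blocked at mu.
Path 3: zeta → gamma → alpha ← nu → lam
  gamma is a chain and gamma is not conditioned on; alpha is a collider and alpha is conditioned on, which opens it; nu is a fork and nu is not conditioned on — no node blocks this path, so it is active.
Path 4: zeta → gamma → eta ← nu → lam
  gamma is a chain and gamma is not conditioned on; eta is a collider and eta is conditioned on, which opens it; nu is a fork and nu is not conditioned on — no node blocks this path, so it is active.
Path 5: zeta → eta ← nu → lam
  eta is a collider and eta is conditioned on, which opens it; nu is a fork and nu is not conditioned on — no node blocks this path, so it is active.
Path 6: zeta → eta ← gamma → alpha ← nu → lam
  eta is a collider and eta is conditioned on, which opens it; gamma is a fork and gamma is not conditioned on; alpha is a collider and alpha is conditioned on, which opens it; nu is a fork and nu is not conditioned on — no node blocks this path, so it is active.
Because an active path exists, zeta and lam are not d-separated.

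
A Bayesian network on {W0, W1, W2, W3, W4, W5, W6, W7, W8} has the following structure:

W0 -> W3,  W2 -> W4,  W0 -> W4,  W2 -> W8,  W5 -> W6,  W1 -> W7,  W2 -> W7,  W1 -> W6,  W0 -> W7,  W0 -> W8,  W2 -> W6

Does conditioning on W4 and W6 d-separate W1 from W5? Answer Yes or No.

Enumerating the 4 paths from W1 to W5 and testing each for blocking by {W4, W6}:
Path 1: W1 → W6 ← W5
  W6 is a collider and W6 is conditioned on, which opens it — no node blocks this path, so it is active.
Path 2: W1 → W7 ← W0 → W8 ← W2 → W6 ← W5
  W7 is a collider here and neither W7 nor any of its descendants is conditioned on, so the collider stays closed — the path is blocked at W7.
Path 3: W1 → W7 ← W0 → W4 ← W2 → W6 ← W5
  W7 is a collider here and neither W7 nor any of its descendants is conditioned on, so the collider stays closed — the path is blocked at W7.
Path 4: W1 → W7 ← W2 → W6 ← W5
  W7 is a collider here and neither W7 nor any of its descendants is conditioned on, so the collider stays closed — the path is blocked at W7.
At least one path is unblocked, so d-separation fails.

No — W1 and W5 are not d-separated given {W4, W6}.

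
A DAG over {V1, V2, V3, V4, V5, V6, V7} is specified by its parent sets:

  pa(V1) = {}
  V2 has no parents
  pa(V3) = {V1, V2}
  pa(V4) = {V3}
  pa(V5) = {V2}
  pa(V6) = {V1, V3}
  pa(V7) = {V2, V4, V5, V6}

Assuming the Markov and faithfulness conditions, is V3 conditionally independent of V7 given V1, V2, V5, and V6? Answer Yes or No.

We examine all 5 paths between V3 and V7:
Path 1: V3 → V6 → V7
  V6 is a chain here and V6 is conditioned on, so the path is blocked at V6.
Path 2: V3 → V4 → V7
  V4 is a chain and V4 is not conditioned on — no node blocks this path, so it is active.
Path 3: V3 ← V1 → V6 → V7
  V1 is a fork here and V1 is conditioned on, so the path is blocked at V1.
Path 4: V3 ← V2 → V7
  V2 is a fork here and V2 is conditioned on, so the path is blocked at V2.
Path 5: V3 ← V2 → V5 → V7
  V2 is a fork here and V2 is conditioned on, so the path is blocked at V2.
Since the path V3 → V4 → V7 is active, V3 and V7 are not d-separated given {V1, V2, V5, V6}.

No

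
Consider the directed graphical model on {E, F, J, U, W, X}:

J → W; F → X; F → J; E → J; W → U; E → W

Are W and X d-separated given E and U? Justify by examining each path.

No — W and X are not d-separated given {E, U}.

Enumerating the 2 paths from W to X and testing each for blocking by {E, U}:
  1. W ← J ← F → X — J:chain[open]; F:fork[open] ⇒ active
  2. W ← E → J ← F → X — E:fork[blocks]; J:collider[open]; F:fork[open] ⇒ blocked
At least one path is unblocked, so d-separation fails.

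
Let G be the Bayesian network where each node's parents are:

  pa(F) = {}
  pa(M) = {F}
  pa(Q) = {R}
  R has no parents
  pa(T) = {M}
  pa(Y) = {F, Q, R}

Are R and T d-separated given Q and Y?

There are 2 undirected paths between R and T; checking each against the conditioning set {Q, Y}:
  1. R → Q → Y ← F → M → T — Q:chain[blocks]; Y:collider[open]; F:fork[open]; M:chain[open] ⇒ blocked
  2. R → Y ← F → M → T — Y:collider[open]; F:fork[open]; M:chain[open] ⇒ active
At least one path is unblocked, so d-separation fails.

No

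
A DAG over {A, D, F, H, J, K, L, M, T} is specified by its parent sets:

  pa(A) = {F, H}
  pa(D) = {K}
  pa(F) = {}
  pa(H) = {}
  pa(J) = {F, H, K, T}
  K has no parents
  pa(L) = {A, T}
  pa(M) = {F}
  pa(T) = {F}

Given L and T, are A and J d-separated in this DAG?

No

There are 5 undirected paths between A and J; checking each against the conditioning set {L, T}:
  1. A → L ← T → J — L:collider[open]; T:fork[blocks] ⇒ blocked
  2. A → L ← T ← F → J — L:collider[open]; T:chain[blocks]; F:fork[open] ⇒ blocked
  3. A ← F → J — F:fork[open] ⇒ active
  4. A ← F → T → J — F:fork[open]; T:chain[blocks] ⇒ blocked
  5. A ← H → J — H:fork[open] ⇒ active
At least one path is unblocked, so d-separation fails.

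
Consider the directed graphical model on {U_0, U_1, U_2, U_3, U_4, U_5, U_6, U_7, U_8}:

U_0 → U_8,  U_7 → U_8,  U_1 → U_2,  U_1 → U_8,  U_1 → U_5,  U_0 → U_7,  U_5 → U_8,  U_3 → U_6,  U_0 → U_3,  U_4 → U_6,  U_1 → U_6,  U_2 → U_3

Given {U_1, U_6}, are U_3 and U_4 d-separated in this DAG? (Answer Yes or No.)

6 paths connect U_3 and U_4; each must be blocked for d-separation to hold:
Path 1: U_3 → U_6 ← U_4
  U_6 is a collider and U_6 is conditioned on, which opens it — no node blocks this path, so it is active.
Path 2: U_3 ← U_0 → U_7 → U_8 ← U_1 → U_6 ← U_4
  U_8 is a collider here and neither U_8 nor any of its descendants is conditioned on, so the collider stays closed — the path is blocked at U_8.
Path 3: U_3 ← U_0 → U_7 → U_8 ← U_5 ← U_1 → U_6 ← U_4
  U_8 is a collider here and neither U_8 nor any of its descendants is conditioned on, so the collider stays closed — the path is blocked at U_8.
Path 4: U_3 ← U_0 → U_8 ← U_1 → U_6 ← U_4
  U_8 is a collider here and neither U_8 nor any of its descendants is conditioned on, so the collider stays closed — the path is blocked at U_8.
Path 5: U_3 ← U_0 → U_8 ← U_5 ← U_1 → U_6 ← U_4
  U_8 is a collider here and neither U_8 nor any of its descendants is conditioned on, so the collider stays closed — the path is blocked at U_8.
Path 6: U_3 ← U_2 ← U_1 → U_6 ← U_4
  U_1 is a fork here and U_1 is conditioned on, so the path is blocked at U_1.
Because an active path exists, U_3 and U_4 are not d-separated.

No — U_3 and U_4 are not d-separated given {U_1, U_6}.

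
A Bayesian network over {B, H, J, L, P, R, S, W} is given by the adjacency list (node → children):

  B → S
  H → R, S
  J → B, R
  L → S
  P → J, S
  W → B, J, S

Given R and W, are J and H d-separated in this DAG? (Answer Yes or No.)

No

6 paths connect J and H; each must be blocked for d-separation to hold:
Path 1: J → B → S ← H
  S is a collider here and neither S nor any of its descendants is conditioned on, so the collider stays closed — the path is blocked at S.
Path 2: J → B ← W → S ← H
  B is a collider here and neither B nor any of its descendants is conditioned on, so the collider stays closed — the path is blocked at B.
Path 3: J → R ← H
  R is a collider and R is conditioned on, which opens it — no node blocks this path, so it is active.
Path 4: J ← P → S ← H
  S is a collider here and neither S nor any of its descendants is conditioned on, so the collider stays closed — the path is blocked at S.
Path 5: J ← W → S ← H
  W is a fork here and W is conditioned on, so the path is blocked at W.
Path 6: J ← W → B → S ← H
  W is a fork here and W is conditioned on, so the path is blocked at W.
At least one path is unblocked, so d-separation fails.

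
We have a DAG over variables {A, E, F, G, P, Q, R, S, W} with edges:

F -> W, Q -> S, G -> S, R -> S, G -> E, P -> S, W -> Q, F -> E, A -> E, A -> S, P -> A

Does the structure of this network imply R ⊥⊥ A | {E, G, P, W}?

4 paths connect R and A; each must be blocked for d-separation to hold:
Path 1: R → S ← P → A
  S is a collider here and neither S nor any of its descendants is conditioned on, so the collider stays closed — the path is blocked at S.
Path 2: R → S ← Q ← W ← F → E ← A
  S is a collider here and neither S nor any of its descendants is conditioned on, so the collider stays closed — the path is blocked at S.
Path 3: R → S ← A
  S is a collider here and neither S nor any of its descendants is conditioned on, so the collider stays closed — the path is blocked at S.
Path 4: R → S ← G → E ← A
  S is a collider here and neither S nor any of its descendants is conditioned on, so the collider stays closed — the path is blocked at S.
All paths are blocked; R ⊥ A | {E, G, P, W} holds.

Yes — R and A are d-separated given {E, G, P, W}.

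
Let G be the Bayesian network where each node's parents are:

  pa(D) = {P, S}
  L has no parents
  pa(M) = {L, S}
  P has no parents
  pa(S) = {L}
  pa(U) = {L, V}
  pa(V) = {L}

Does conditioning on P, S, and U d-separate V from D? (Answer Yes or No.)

4 paths connect V and D; each must be blocked for d-separation to hold:
Path 1: V ← L → S → D
  S is a chain here and S is conditioned on, so the path is blocked at S.
Path 2: V ← L → M ← S → D
  M is a collider here and neither M nor any of its descendants is conditioned on, so the collider stays closed — the path is blocked at M.
Path 3: V → U ← L → S → D
  S is a chain here and S is conditioned on, so the path is blocked at S.
Path 4: V → U ← L → M ← S → D
  M is a collider here and neither M nor any of its descendants is conditioned on, so the collider stays closed — the path is blocked at M.
All paths are blocked; V ⊥ D | {P, S, U} holds.

Yes — V and D are d-separated given {P, S, U}.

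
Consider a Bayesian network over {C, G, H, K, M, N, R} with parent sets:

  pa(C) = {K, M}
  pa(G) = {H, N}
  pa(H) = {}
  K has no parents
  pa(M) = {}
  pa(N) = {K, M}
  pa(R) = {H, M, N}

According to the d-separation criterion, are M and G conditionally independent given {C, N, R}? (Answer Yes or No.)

We examine all 6 paths between M and G:
Path 1: M → R ← H → G
  R is a collider and R is conditioned on, which opens it; H is a fork and H is not conditioned on — no node blocks this path, so it is active.
Path 2: M → R ← N → G
  N is a fork here and N is conditioned on, so the path is blocked at N.
Path 3: M → C ← K → N → G
  N is a chain here and N is conditioned on, so the path is blocked at N.
Path 4: M → C ← K → N → R ← H → G
  N is a chain here and N is conditioned on, so the path is blocked at N.
Path 5: M → N → G
  N is a chain here and N is conditioned on, so the path is blocked at N.
Path 6: M → N → R ← H → G
  N is a chain here and N is conditioned on, so the path is blocked at N.
Because an active path exists, M and G are not d-separated.

No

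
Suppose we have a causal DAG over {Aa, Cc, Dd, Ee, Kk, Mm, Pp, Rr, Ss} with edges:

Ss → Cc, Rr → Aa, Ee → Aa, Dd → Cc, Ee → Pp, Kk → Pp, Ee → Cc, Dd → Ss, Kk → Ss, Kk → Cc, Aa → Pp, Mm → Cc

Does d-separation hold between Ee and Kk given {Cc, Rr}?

We examine all 5 paths between Ee and Kk:
  1. Ee → Cc ← Kk — Cc:collider[open] ⇒ active
  2. Ee → Cc ← Dd → Ss ← Kk — Cc:collider[open]; Dd:fork[open]; Ss:collider[open] ⇒ active
  3. Ee → Cc ← Ss ← Kk — Cc:collider[open]; Ss:chain[open] ⇒ active
  4. Ee → Pp ← Kk — Pp:collider[blocks] ⇒ blocked
  5. Ee → Aa → Pp ← Kk — Aa:chain[open]; Pp:collider[blocks] ⇒ blocked
Since the path Ee → Cc ← Kk is active, Ee and Kk are not d-separated given {Cc, Rr}.

No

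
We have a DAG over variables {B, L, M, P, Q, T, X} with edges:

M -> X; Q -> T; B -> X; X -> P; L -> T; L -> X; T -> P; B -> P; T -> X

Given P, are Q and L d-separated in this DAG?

No — Q and L are not d-separated given {P}.

4 paths connect Q and L; each must be blocked for d-separation to hold:
Path 1: Q → T ← L
  T is a collider and its descendant P is conditioned on, which opens it — no node blocks this path, so it is active.
Path 2: Q → T → P ← B → X ← L
  T is a chain and T is not conditioned on; P is a collider and P is conditioned on, which opens it; B is a fork and B is not conditioned on; X is a collider and its descendant P is conditioned on, which opens it — no node blocks this path, so it is active.
Path 3: Q → T → P ← X ← L
  T is a chain and T is not conditioned on; P is a collider and P is conditioned on, which opens it; X is a chain and X is not conditioned on — no node blocks this path, so it is active.
Path 4: Q → T → X ← L
  T is a chain and T is not conditioned on; X is a collider and its descendant P is conditioned on, which opens it — no node blocks this path, so it is active.
Because an active path exists, Q and L are not d-separated.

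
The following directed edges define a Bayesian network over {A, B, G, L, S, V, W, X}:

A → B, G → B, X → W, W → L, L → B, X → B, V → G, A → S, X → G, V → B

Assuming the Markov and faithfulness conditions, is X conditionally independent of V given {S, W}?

6 paths connect X and V; each must be blocked for d-separation to hold:
Path 1: X → G ← V
  G is a collider here and neither G nor any of its descendants is conditioned on, so the collider stays closed — the path is blocked at G.
Path 2: X → G → B ← V
  B is a collider here and neither B nor any of its descendants is conditioned on, so the collider stays closed — the path is blocked at B.
Path 3: X → W → L → B ← G ← V
  W is a chain here and W is conditioned on, so the path is blocked at W.
Path 4: X → W → L → B ← V
  W is a chain here and W is conditioned on, so the path is blocked at W.
Path 5: X → B ← G ← V
  B is a collider here and neither B nor any of its descendants is conditioned on, so the collider stays closed — the path is blocked at B.
Path 6: X → B ← V
  B is a collider here and neither B nor any of its descendants is conditioned on, so the collider stays closed — the path is blocked at B.
All paths are blocked; X ⊥ V | {S, W} holds.

Yes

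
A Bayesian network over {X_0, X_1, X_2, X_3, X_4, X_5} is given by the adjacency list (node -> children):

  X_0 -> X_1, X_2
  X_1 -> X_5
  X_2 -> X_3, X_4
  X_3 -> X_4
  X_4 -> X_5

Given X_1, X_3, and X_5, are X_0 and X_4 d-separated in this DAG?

No — X_0 and X_4 are not d-separated given {X_1, X_3, X_5}.

We examine all 3 paths between X_0 and X_4:
Path 1: X_0 → X_1 → X_5 ← X_4
  X_1 is a chain here and X_1 is conditioned on, so the path is blocked at X_1.
Path 2: X_0 → X_2 → X_4
  X_2 is a chain and X_2 is not conditioned on — no node blocks this path, so it is active.
Path 3: X_0 → X_2 → X_3 → X_4
  X_3 is a chain here and X_3 is conditioned on, so the path is blocked at X_3.
Because an active path exists, X_0 and X_4 are not d-separated.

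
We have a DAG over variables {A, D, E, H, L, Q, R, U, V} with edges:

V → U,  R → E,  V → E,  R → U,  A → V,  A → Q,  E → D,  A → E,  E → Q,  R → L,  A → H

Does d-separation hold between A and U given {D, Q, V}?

There are 6 undirected paths between A and U; checking each against the conditioning set {D, Q, V}:
  1. A → V → U — V:chain[blocks] ⇒ blocked
  2. A → V → E ← R → U — V:chain[blocks]; E:collider[open]; R:fork[open] ⇒ blocked
  3. A → E ← R → U — E:collider[open]; R:fork[open] ⇒ active
  4. A → E ← V → U — E:collider[open]; V:fork[blocks] ⇒ blocked
  5. A → Q ← E ← R → U — Q:collider[open]; E:chain[open]; R:fork[open] ⇒ active
  6. A → Q ← E ← V → U — Q:collider[open]; E:chain[open]; V:fork[blocks] ⇒ blocked
Because an active path exists, A and U are not d-separated.

No — A and U are not d-separated given {D, Q, V}.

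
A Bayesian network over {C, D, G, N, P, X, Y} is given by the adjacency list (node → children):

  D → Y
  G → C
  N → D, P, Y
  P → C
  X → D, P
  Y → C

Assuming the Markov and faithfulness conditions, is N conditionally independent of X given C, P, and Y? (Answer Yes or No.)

6 paths connect N and X; each must be blocked for d-separation to hold:
  1. N → D ← X — D:collider[open] ⇒ active
  2. N → D → Y → C ← P ← X — D:chain[open]; Y:chain[blocks]; C:collider[open]; P:chain[blocks] ⇒ blocked
  3. N → P ← X — P:collider[open] ⇒ active
  4. N → P → C ← Y ← D ← X — P:chain[blocks]; C:collider[open]; Y:chain[blocks]; D:chain[open] ⇒ blocked
  5. N → Y ← D ← X — Y:collider[open]; D:chain[open] ⇒ active
  6. N → Y → C ← P ← X — Y:chain[blocks]; C:collider[open]; P:chain[blocks] ⇒ blocked
Because an active path exists, N and X are not d-separated.

No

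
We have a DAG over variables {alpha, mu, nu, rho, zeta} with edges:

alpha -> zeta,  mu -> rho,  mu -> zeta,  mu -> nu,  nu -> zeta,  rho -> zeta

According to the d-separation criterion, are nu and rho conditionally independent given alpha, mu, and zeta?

No

4 paths connect nu and rho; each must be blocked for d-separation to hold:
Path 1: nu → zeta ← mu → rho
  mu is a fork here and mu is conditioned on, so the path is blocked at mu.
Path 2: nu → zeta ← rho
  zeta is a collider and zeta is conditioned on, which opens it — no node blocks this path, so it is active.
Path 3: nu ← mu → zeta ← rho
  mu is a fork here and mu is conditioned on, so the path is blocked at mu.
Path 4: nu ← mu → rho
  mu is a fork here and mu is conditioned on, so the path is blocked at mu.
At least one path is unblocked, so d-separation fails.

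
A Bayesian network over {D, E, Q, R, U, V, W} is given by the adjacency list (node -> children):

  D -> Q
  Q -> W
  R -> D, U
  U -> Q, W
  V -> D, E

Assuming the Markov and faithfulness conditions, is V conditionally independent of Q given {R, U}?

No

There are 3 undirected paths between V and Q; checking each against the conditioning set {R, U}:
  1. V → D → Q — D:chain[open] ⇒ active
  2. V → D ← R → U → W ← Q — D:collider[blocks]; R:fork[blocks]; U:chain[blocks]; W:collider[blocks] ⇒ blocked
  3. V → D ← R → U → Q — D:collider[blocks]; R:fork[blocks]; U:chain[blocks] ⇒ blocked
Because an active path exists, V and Q are not d-separated.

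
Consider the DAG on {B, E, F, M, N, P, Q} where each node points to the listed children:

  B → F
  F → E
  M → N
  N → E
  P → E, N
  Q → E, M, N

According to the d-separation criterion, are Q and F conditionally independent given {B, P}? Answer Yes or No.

5 paths connect Q and F; each must be blocked for d-separation to hold:
Path 1: Q → M → N → E ← F
  E is a collider here and neither E nor any of its descendants is conditioned on, so the collider stays closed — the path is blocked at E.
Path 2: Q → M → N ← P → E ← F
  N is a collider here and neither N nor any of its descendants is conditioned on, so the collider stays closed — the path is blocked at N.
Path 3: Q → E ← F
  E is a collider here and neither E nor any of its descendants is conditioned on, so the collider stays closed — the path is blocked at E.
Path 4: Q → N → E ← F
  E is a collider here and neither E nor any of its descendants is conditioned on, so the collider stays closed — the path is blocked at E.
Path 5: Q → N ← P → E ← F
  N is a collider here and neither N nor any of its descendants is conditioned on, so the collider stays closed — the path is blocked at N.
Since every path is blocked, d-separation holds.

Yes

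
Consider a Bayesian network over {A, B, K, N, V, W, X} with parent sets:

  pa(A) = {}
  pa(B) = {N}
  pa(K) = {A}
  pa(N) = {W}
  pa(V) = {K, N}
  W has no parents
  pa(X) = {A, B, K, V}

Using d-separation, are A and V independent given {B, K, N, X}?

There are 6 undirected paths between A and V; checking each against the conditioning set {B, K, N, X}:
Path 1: A → X ← B ← N → V
  B is a chain here and B is conditioned on, so the path is blocked at B.
Path 2: A → X ← V
  X is a collider and X is conditioned on, which opens it — no node blocks this path, so it is active.
Path 3: A → X ← K → V
  K is a fork here and K is conditioned on, so the path is blocked at K.
Path 4: A → K → X ← B ← N → V
  K is a chain here and K is conditioned on, so the path is blocked at K.
Path 5: A → K → X ← V
  K is a chain here and K is conditioned on, so the path is blocked at K.
Path 6: A → K → V
  K is a chain here and K is conditioned on, so the path is blocked at K.
Because an active path exists, A and V are not d-separated.

No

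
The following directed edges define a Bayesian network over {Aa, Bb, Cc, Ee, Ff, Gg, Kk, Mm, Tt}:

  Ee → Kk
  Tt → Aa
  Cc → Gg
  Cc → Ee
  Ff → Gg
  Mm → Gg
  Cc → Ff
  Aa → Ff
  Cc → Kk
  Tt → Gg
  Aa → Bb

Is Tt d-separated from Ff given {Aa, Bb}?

Enumerating the 3 paths from Tt to Ff and testing each for blocking by {Aa, Bb}:
Path 1: Tt → Gg ← Cc → Ff
  Gg is a collider here and neither Gg nor any of its descendants is conditioned on, so the collider stays closed — the path is blocked at Gg.
Path 2: Tt → Gg ← Ff
  Gg is a collider here and neither Gg nor any of its descendants is conditioned on, so the collider stays closed — the path is blocked at Gg.
Path 3: Tt → Aa → Ff
  Aa is a chain here and Aa is conditioned on, so the path is blocked at Aa.
Since every path is blocked, d-separation holds.

Yes — Tt and Ff are d-separated given {Aa, Bb}.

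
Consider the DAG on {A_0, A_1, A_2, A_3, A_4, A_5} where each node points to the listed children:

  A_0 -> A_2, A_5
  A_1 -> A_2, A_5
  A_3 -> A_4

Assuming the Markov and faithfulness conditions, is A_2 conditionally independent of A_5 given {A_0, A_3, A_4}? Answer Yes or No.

We examine all 2 paths between A_2 and A_5:
Path 1: A_2 ← A_1 → A_5
  A_1 is a fork and A_1 is not conditioned on — no node blocks this path, so it is active.
Path 2: A_2 ← A_0 → A_5
  A_0 is a fork here and A_0 is conditioned on, so the path is blocked at A_0.
Since the path A_2 ← A_1 → A_5 is active, A_2 and A_5 are not d-separated given {A_0, A_3, A_4}.

No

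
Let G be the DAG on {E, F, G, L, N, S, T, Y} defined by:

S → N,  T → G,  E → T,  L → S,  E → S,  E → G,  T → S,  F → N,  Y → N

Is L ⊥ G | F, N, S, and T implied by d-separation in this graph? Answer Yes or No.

4 paths connect L and G; each must be blocked for d-separation to hold:
Path 1: L → S ← E → T → G
  T is a chain here and T is conditioned on, so the path is blocked at T.
Path 2: L → S ← E → G
  S is a collider and S is conditioned on, which opens it; E is a fork and E is not conditioned on — no node blocks this path, so it is active.
Path 3: L → S ← T ← E → G
  T is a chain here and T is conditioned on, so the path is blocked at T.
Path 4: L → S ← T → G
  T is a fork here and T is conditioned on, so the path is blocked at T.
Because an active path exists, L and G are not d-separated.

No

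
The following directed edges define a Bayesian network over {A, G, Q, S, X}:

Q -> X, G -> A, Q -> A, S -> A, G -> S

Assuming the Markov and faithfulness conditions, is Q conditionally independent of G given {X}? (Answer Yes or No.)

Yes

We examine all 2 paths between Q and G:
Path 1: Q → A ← G
  A is a collider here and neither A nor any of its descendants is conditioned on, so the collider stays closed — the path is blocked at A.
Path 2: Q → A ← S ← G
  A is a collider here and neither A nor any of its descendants is conditioned on, so the collider stays closed — the path is blocked at A.
Since every path is blocked, d-separation holds.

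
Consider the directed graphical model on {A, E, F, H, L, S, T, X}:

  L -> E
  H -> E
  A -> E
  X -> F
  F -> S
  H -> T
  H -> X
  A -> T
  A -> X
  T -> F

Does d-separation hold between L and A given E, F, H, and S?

No

We examine all 5 paths between L and A:
Path 1: L → E ← A
  E is a collider and E is conditioned on, which opens it — no node blocks this path, so it is active.
Path 2: L → E ← H → X → F ← T ← A
  H is a fork here and H is conditioned on, so the path is blocked at H.
Path 3: L → E ← H → X ← A
  H is a fork here and H is conditioned on, so the path is blocked at H.
Path 4: L → E ← H → T → F ← X ← A
  H is a fork here and H is conditioned on, so the path is blocked at H.
Path 5: L → E ← H → T ← A
  H is a fork here and H is conditioned on, so the path is blocked at H.
Since the path L → E ← A is active, L and A are not d-separated given {E, F, H, S}.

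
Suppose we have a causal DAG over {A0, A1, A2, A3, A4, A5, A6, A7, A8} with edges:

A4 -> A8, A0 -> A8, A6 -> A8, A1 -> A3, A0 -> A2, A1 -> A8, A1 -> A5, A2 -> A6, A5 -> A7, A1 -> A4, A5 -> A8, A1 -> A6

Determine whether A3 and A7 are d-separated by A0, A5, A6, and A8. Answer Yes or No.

Enumerating the 5 paths from A3 to A7 and testing each for blocking by {A0, A5, A6, A8}:
  1. A3 ← A1 → A5 → A7 — A1:fork[open]; A5:chain[blocks] ⇒ blocked
  2. A3 ← A1 → A6 → A8 ← A5 → A7 — A1:fork[open]; A6:chain[blocks]; A8:collider[open]; A5:fork[blocks] ⇒ blocked
  3. A3 ← A1 → A6 ← A2 ← A0 → A8 ← A5 → A7 — A1:fork[open]; A6:collider[open]; A2:chain[open]; A0:fork[blocks]; A8:collider[open]; A5:fork[blocks] ⇒ blocked
  4. A3 ← A1 → A8 ← A5 → A7 — A1:fork[open]; A8:collider[open]; A5:fork[blocks] ⇒ blocked
  5. A3 ← A1 → A4 → A8 ← A5 → A7 — A1:fork[open]; A4:chain[open]; A8:collider[open]; A5:fork[blocks] ⇒ blocked
Every path is blocked, so A3 and A7 are d-separated given {A0, A5, A6, A8}.

Yes — A3 and A7 are d-separated given {A0, A5, A6, A8}.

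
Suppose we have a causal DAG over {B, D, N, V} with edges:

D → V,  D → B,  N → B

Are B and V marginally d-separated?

Only one path connects B and V:
  1. B ← D → V — D:fork[open] ⇒ active
Because an active path exists, B and V are not d-separated.

No — B and V are not d-separated given ∅.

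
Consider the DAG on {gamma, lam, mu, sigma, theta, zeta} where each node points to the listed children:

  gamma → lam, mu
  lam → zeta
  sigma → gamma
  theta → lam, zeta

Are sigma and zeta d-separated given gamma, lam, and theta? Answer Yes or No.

Enumerating the 2 paths from sigma to zeta and testing each for blocking by {gamma, lam, theta}:
Path 1: sigma → gamma → lam ← theta → zeta
  gamma is a chain here and gamma is conditioned on, so the path is blocked at gamma.
Path 2: sigma → gamma → lam → zeta
  gamma is a chain here and gamma is conditioned on, so the path is blocked at gamma.
Every path is blocked, so sigma and zeta are d-separated given {gamma, lam, theta}.

Yes — sigma and zeta are d-separated given {gamma, lam, theta}.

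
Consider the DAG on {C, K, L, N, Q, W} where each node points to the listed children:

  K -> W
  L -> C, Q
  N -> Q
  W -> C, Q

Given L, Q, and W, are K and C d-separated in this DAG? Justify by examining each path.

Enumerating the 2 paths from K to C and testing each for blocking by {L, Q, W}:
Path 1: K → W → Q ← L → C
  W is a chain here and W is conditioned on, so the path is blocked at W.
Path 2: K → W → C
  W is a chain here and W is conditioned on, so the path is blocked at W.
Every path is blocked, so K and C are d-separated given {L, Q, W}.

Yes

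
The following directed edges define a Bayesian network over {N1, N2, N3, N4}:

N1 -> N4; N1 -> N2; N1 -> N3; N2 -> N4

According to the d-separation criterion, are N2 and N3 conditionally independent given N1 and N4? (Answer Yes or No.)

Yes

2 paths connect N2 and N3; each must be blocked for d-separation to hold:
Path 1: N2 → N4 ← N1 → N3
  N1 is a fork here and N1 is conditioned on, so the path is blocked at N1.
Path 2: N2 ← N1 → N3
  N1 is a fork here and N1 is conditioned on, so the path is blocked at N1.
Every path is blocked, so N2 and N3 are d-separated given {N1, N4}.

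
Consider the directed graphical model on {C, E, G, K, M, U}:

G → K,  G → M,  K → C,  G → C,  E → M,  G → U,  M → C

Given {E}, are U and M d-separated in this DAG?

No — U and M are not d-separated given {E}.

We examine all 3 paths between U and M:
  1. U ← G → C ← M — G:fork[open]; C:collider[blocks] ⇒ blocked
  2. U ← G → K → C ← M — G:fork[open]; K:chain[open]; C:collider[blocks] ⇒ blocked
  3. U ← G → M — G:fork[open] ⇒ active
Because an active path exists, U and M are not d-separated.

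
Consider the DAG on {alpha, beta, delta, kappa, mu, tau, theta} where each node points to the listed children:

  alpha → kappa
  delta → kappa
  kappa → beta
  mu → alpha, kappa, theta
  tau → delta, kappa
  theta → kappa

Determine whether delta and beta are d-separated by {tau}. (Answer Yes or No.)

No

Enumerating the 2 paths from delta to beta and testing each for blocking by {tau}:
Path 1: delta → kappa → beta
  kappa is a chain and kappa is not conditioned on — no node blocks this path, so it is active.
Path 2: delta ← tau → kappa → beta
  tau is a fork here and tau is conditioned on, so the path is blocked at tau.
At least one path is unblocked, so d-separation fails.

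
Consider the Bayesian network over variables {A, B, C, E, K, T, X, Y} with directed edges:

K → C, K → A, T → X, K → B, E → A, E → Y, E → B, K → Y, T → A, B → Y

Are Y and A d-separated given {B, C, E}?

No — Y and A are not d-separated given {B, C, E}.

There are 6 undirected paths between Y and A; checking each against the conditioning set {B, C, E}:
Path 1: Y ← K → A
  K is a fork and K is not conditioned on — no node blocks this path, so it is active.
Path 2: Y ← K → B ← E → A
  E is a fork here and E is conditioned on, so the path is blocked at E.
Path 3: Y ← E → A
  E is a fork here and E is conditioned on, so the path is blocked at E.
Path 4: Y ← E → B ← K → A
  E is a fork here and E is conditioned on, so the path is blocked at E.
Path 5: Y ← B ← K → A
  B is a chain here and B is conditioned on, so the path is blocked at B.
Path 6: Y ← B ← E → A
  B is a chain here and B is conditioned on, so the path is blocked at B.
Since the path Y ← K → A is active, Y and A are not d-separated given {B, C, E}.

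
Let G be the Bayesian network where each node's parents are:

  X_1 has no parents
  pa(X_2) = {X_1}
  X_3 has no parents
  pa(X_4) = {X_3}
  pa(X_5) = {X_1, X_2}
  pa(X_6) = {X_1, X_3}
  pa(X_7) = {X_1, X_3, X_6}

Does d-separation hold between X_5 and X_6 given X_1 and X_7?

Yes

We examine all 6 paths between X_5 and X_6:
Path 1: X_5 ← X_1 → X_6
  X_1 is a fork here and X_1 is conditioned on, so the path is blocked at X_1.
Path 2: X_5 ← X_1 → X_7 ← X_3 → X_6
  X_1 is a fork here and X_1 is conditioned on, so the path is blocked at X_1.
Path 3: X_5 ← X_1 → X_7 ← X_6
  X_1 is a fork here and X_1 is conditioned on, so the path is blocked at X_1.
Path 4: X_5 ← X_2 ← X_1 → X_6
  X_1 is a fork here and X_1 is conditioned on, so the path is blocked at X_1.
Path 5: X_5 ← X_2 ← X_1 → X_7 ← X_3 → X_6
  X_1 is a fork here and X_1 is conditioned on, so the path is blocked at X_1.
Path 6: X_5 ← X_2 ← X_1 → X_7 ← X_6
  X_1 is a fork here and X_1 is conditioned on, so the path is blocked at X_1.
Every path is blocked, so X_5 and X_6 are d-separated given {X_1, X_7}.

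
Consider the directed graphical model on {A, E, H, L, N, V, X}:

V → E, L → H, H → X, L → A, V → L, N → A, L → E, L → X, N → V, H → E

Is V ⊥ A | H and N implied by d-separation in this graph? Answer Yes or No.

No

We examine all 5 paths between V and A:
Path 1: V → E ← L → A
  E is a collider here and neither E nor any of its descendants is conditioned on, so the collider stays closed — the path is blocked at E.
Path 2: V → E ← H → X ← L → A
  E is a collider here and neither E nor any of its descendants is conditioned on, so the collider stays closed — the path is blocked at E.
Path 3: V → E ← H ← L → A
  E is a collider here and neither E nor any of its descendants is conditioned on, so the collider stays closed — the path is blocked at E.
Path 4: V → L → A
  L is a chain and L is not conditioned on — no node blocks this path, so it is active.
Path 5: V ← N → A
  N is a fork here and N is conditioned on, so the path is blocked at N.
At least one path is unblocked, so d-separation fails.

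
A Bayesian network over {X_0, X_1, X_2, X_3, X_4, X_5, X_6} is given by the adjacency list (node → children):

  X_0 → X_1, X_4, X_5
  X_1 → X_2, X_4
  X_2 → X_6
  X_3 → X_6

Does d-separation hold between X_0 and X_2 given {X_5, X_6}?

No — X_0 and X_2 are not d-separated given {X_5, X_6}.

Enumerating the 2 paths from X_0 to X_2 and testing each for blocking by {X_5, X_6}:
Path 1: X_0 → X_4 ← X_1 → X_2
  X_4 is a collider here and neither X_4 nor any of its descendants is conditioned on, so the collider stays closed — the path is blocked at X_4.
Path 2: X_0 → X_1 → X_2
  X_1 is a chain and X_1 is not conditioned on — no node blocks this path, so it is active.
At least one path is unblocked, so d-separation fails.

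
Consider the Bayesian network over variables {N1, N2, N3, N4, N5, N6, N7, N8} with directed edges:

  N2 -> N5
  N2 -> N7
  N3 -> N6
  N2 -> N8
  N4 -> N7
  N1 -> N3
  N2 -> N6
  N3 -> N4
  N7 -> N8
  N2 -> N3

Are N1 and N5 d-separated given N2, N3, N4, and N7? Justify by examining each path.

Yes

We examine all 4 paths between N1 and N5:
  1. N1 → N3 → N4 → N7 ← N2 → N5 — N3:chain[blocks]; N4:chain[blocks]; N7:collider[open]; N2:fork[blocks] ⇒ blocked
  2. N1 → N3 → N4 → N7 → N8 ← N2 → N5 — N3:chain[blocks]; N4:chain[blocks]; N7:chain[blocks]; N8:collider[blocks]; N2:fork[blocks] ⇒ blocked
  3. N1 → N3 → N6 ← N2 → N5 — N3:chain[blocks]; N6:collider[blocks]; N2:fork[blocks] ⇒ blocked
  4. N1 → N3 ← N2 → N5 — N3:collider[open]; N2:fork[blocks] ⇒ blocked
Since every path is blocked, d-separation holds.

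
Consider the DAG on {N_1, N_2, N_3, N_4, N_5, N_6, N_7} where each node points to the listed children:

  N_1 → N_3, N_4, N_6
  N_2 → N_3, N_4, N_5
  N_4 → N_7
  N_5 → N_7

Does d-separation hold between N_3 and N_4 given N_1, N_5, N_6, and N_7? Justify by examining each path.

No

There are 3 undirected paths between N_3 and N_4; checking each against the conditioning set {N_1, N_5, N_6, N_7}:
Path 1: N_3 ← N_1 → N_4
  N_1 is a fork here and N_1 is conditioned on, so the path is blocked at N_1.
Path 2: N_3 ← N_2 → N_5 → N_7 ← N_4
  N_5 is a chain here and N_5 is conditioned on, so the path is blocked at N_5.
Path 3: N_3 ← N_2 → N_4
  N_2 is a fork and N_2 is not conditioned on — no node blocks this path, so it is active.
Since the path N_3 ← N_2 → N_4 is active, N_3 and N_4 are not d-separated given {N_1, N_5, N_6, N_7}.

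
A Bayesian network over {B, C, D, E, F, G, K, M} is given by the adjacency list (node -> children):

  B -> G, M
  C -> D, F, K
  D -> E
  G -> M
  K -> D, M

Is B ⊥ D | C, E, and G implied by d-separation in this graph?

Yes — B and D are d-separated given {C, E, G}.

We examine all 4 paths between B and D:
Path 1: B → M ← K ← C → D
  M is a collider here and neither M nor any of its descendants is conditioned on, so the collider stays closed — the path is blocked at M.
Path 2: B → M ← K → D
  M is a collider here and neither M nor any of its descendants is conditioned on, so the collider stays closed — the path is blocked at M.
Path 3: B → G → M ← K ← C → D
  G is a chain here and G is conditioned on, so the path is blocked at G.
Path 4: B → G → M ← K → D
  G is a chain here and G is conditioned on, so the path is blocked at G.
All paths are blocked; B ⊥ D | {C, E, G} holds.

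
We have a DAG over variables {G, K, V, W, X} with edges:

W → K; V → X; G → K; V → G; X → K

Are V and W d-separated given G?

2 paths connect V and W; each must be blocked for d-separation to hold:
Path 1: V → G → K ← W
  G is a chain here and G is conditioned on, so the path is blocked at G.
Path 2: V → X → K ← W
  K is a collider here and neither K nor any of its descendants is conditioned on, so the collider stays closed — the path is blocked at K.
Since every path is blocked, d-separation holds.

Yes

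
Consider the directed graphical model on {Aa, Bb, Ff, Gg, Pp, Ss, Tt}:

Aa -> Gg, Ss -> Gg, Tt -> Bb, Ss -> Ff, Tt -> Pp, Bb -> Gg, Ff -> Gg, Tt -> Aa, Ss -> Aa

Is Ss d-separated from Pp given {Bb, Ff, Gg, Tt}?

Yes

We examine all 6 paths between Ss and Pp:
Path 1: Ss → Gg ← Bb ← Tt → Pp
  Bb is a chain here and Bb is conditioned on, so the path is blocked at Bb.
Path 2: Ss → Gg ← Aa ← Tt → Pp
  Tt is a fork here and Tt is conditioned on, so the path is blocked at Tt.
Path 3: Ss → Ff → Gg ← Bb ← Tt → Pp
  Ff is a chain here and Ff is conditioned on, so the path is blocked at Ff.
Path 4: Ss → Ff → Gg ← Aa ← Tt → Pp
  Ff is a chain here and Ff is conditioned on, so the path is blocked at Ff.
Path 5: Ss → Aa → Gg ← Bb ← Tt → Pp
  Bb is a chain here and Bb is conditioned on, so the path is blocked at Bb.
Path 6: Ss → Aa ← Tt → Pp
  Tt is a fork here and Tt is conditioned on, so the path is blocked at Tt.
Since every path is blocked, d-separation holds.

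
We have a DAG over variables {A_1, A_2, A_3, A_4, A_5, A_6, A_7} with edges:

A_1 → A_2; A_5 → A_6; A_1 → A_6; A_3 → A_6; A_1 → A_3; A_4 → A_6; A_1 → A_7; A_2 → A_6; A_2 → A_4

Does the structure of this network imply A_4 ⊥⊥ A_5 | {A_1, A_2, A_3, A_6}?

No

There are 4 undirected paths between A_4 and A_5; checking each against the conditioning set {A_1, A_2, A_3, A_6}:
  1. A_4 ← A_2 ← A_1 → A_3 → A_6 ← A_5 — A_2:chain[blocks]; A_1:fork[blocks]; A_3:chain[blocks]; A_6:collider[open] ⇒ blocked
  2. A_4 ← A_2 ← A_1 → A_6 ← A_5 — A_2:chain[blocks]; A_1:fork[blocks]; A_6:collider[open] ⇒ blocked
  3. A_4 ← A_2 → A_6 ← A_5 — A_2:fork[blocks]; A_6:collider[open] ⇒ blocked
  4. A_4 → A_6 ← A_5 — A_6:collider[open] ⇒ active
At least one path is unblocked, so d-separation fails.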